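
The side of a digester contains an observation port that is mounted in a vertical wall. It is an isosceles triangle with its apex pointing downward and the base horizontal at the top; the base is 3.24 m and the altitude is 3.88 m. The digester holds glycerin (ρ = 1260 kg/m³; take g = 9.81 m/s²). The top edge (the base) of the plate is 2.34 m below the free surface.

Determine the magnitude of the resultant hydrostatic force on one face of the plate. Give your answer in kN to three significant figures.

F ≈ 282 kN

γ = ρg = 1260 × 9.81 / 1000 = 12.3606 kN/m³.
With the apex down, the centroid sits h/3 = 3.88/3 = 1.29333 m below the base (the top edge), so the centroid depth is h_c = 2.34 + 1.29333 = 3.63333 m.
A = ½ × 3.24 × 3.88 = 6.2856 m².
Resultant F = γ·h_c·A = 12.3606 × 3.63333 × 6.2856 = 282.287 kN.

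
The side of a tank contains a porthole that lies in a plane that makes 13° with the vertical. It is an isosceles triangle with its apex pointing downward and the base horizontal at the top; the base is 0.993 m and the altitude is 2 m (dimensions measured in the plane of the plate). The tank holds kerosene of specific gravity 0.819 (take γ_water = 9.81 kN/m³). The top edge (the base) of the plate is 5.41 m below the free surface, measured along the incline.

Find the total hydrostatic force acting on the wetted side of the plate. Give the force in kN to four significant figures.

F ≈ 47.24 kN

γ = 0.819 × 9.81 = 8.03439 kN/m³.
The plate makes 13° with the vertical, i.e. θ = 90° − 13° = 77° to the horizontal. Measuring y along the incline from the free-surface line, vertical depth h = y·sinθ with sinθ = 0.974370.
With the apex down, the centroid sits h/3 = 2/3 = 0.666667 m below the base (the top edge), so y_c = 5.41 + 0.666667 = 6.07667 m and h_c = 6.07667 × 0.974370 = 5.92092 m.
A = ½ × 0.993 × 2 = 0.993 m².
Resultant F = γ·h_c·A = 8.03439 × 5.92092 × 0.993 = 47.238 kN.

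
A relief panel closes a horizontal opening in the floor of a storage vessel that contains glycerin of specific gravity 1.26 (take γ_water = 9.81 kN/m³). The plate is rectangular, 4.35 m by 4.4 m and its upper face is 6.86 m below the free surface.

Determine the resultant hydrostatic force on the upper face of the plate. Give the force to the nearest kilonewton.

γ = 1.26 × 9.81 = 12.3606 kN/m³.
The plate is horizontal, so pressure is uniform at p = γ·h = 12.3606 × 6.86 = 84.7937 kN/m².
A = 4.35 × 4.4 = 19.14 m².
F = p·A = 84.7937 × 19.14 = 1622.95 kN.

F ≈ 1623 kN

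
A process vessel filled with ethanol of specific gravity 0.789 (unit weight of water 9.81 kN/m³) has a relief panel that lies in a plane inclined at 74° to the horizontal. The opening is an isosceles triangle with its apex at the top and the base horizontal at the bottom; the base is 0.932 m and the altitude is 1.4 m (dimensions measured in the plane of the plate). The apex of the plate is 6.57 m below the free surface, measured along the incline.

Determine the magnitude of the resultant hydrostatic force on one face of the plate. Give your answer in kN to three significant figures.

γ = 0.789 × 9.81 = 7.74009 kN/m³.
Let θ = 74° be the plate's angle to the horizontal; measure y along the incline from where the plane meets the free surface. Vertical depth h = y·sinθ with sinθ = 0.961262.
With the apex up, the centroid sits 2h/3 = 2 × 1.4/3 = 0.933333 m below the apex, so y_c = 6.57 + 0.933333 = 7.50333 m and h_c = 7.50333 × 0.961262 = 7.21267 m.
A = ½ × 0.932 × 1.4 = 0.6524 m².
Resultant F = γ·h_c·A = 7.74009 × 7.21267 × 0.6524 = 36.4213 kN.

F ≈ 36.4 kN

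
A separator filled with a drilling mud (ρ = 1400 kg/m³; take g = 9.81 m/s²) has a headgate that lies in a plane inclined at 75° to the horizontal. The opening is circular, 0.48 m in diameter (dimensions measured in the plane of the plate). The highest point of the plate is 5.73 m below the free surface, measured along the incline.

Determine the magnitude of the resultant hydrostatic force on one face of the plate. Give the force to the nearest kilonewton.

γ = ρg = 1400 × 9.81 / 1000 = 13.734 kN/m³.
Let θ = 75° be the plate's angle to the horizontal; measure y along the incline from where the plane meets the free surface. Vertical depth h = y·sinθ with sinθ = 0.965926.
The centroid is at the centre, 0.24 m below the top of the plate, so y_c = 5.73 + 0.24 = 5.97 m and h_c = 5.97 × 0.965926 = 5.76658 m.
A = π(0.24)² = 0.180956 m².
Resultant F = γ·h_c·A = 13.734 × 5.76658 × 0.180956 = 14.3314 kN.

F ≈ 14 kN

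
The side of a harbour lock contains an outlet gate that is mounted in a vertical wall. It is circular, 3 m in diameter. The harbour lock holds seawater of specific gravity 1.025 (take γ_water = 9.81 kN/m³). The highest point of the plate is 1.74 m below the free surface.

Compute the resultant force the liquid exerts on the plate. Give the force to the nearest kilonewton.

γ = 1.025 × 9.81 = 10.05525 kN/m³.
The centroid is at the centre, 1.5 m below the top of the plate, so the centroid depth is h_c = 1.74 + 1.5 = 3.24 m.
A = π(1.5)² = 7.06858 m².
Resultant F = γ·h_c·A = 10.05525 × 3.24 × 7.06858 = 230.287 kN.

F ≈ 230 kN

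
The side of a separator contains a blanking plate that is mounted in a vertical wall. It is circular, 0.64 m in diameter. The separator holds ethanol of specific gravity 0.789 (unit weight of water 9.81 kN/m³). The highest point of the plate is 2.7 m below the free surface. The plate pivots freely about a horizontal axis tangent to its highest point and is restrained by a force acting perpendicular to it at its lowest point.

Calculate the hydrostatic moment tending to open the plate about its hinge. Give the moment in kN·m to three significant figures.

M ≈ 2.47 kN·m

γ = 0.789 × 9.81 = 7.74009 kN/m³.
The centroid is at the centre, 0.32 m below the top of the plate, so the centroid depth is h_c = 2.7 + 0.32 = 3.02 m.
A = π(0.32)² = 0.321699 m².
Resultant F = γ·h_c·A = 7.74009 × 3.02 × 0.321699 = 7.51974 kN.
I_c = πr⁴/4 = π × 0.32⁴/4 = 0.0082355 m⁴.
Centre of pressure: y_p = y_c + I_c/(y_c·A) = 3.02 + 0.0082355/(3.02 × 0.321699) = 3.02 + 0.00847683 = 3.02848 m along the plane.
The resultant acts 0.32 + 0.00847683 = 0.328477 m (along the plate) below the hinge at the top edge, so the moment about the hinge is M = F × 0.328477 = 7.51974 × 0.328477 = 2.47006 kN·m.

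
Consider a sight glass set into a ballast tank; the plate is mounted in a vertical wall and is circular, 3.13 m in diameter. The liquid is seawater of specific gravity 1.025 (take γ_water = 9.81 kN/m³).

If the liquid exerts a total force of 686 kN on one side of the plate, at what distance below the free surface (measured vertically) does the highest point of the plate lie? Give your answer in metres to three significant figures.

γ = 1.025 × 9.81 = 10.05525 kN/m³.
A = π(1.565)² = 7.69447 m².
From F = γ·h_c·A, the centroid depth is h_c = 686/(10.05525 × 7.69447) = 8.86651 m.
The centroid is at the centre, 1.565 m below the top of the plate, so the highest point sits at h_top = 8.86651 − 1.565 = 7.30151 m below the surface.

d_top ≈ 7.30 m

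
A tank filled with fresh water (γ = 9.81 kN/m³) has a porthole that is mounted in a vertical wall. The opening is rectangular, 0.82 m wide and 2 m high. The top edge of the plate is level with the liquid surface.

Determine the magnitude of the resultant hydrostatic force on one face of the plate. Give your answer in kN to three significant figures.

γ = 9.81 kN/m³.
The centroid lies 2/2 = 1 m below the top edge, so the centroid depth is h_c = 1 m.
A = 0.82 × 2 = 1.64 m².
Resultant F = γ·h_c·A = 9.81 × 1 × 1.64 = 16.0884 kN.

F ≈ 16.1 kN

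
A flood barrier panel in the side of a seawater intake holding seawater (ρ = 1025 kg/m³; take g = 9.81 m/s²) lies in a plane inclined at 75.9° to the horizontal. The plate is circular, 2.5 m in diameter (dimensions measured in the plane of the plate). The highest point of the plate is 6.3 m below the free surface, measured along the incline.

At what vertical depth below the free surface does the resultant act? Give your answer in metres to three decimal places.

γ = ρg = 1025 × 9.81 / 1000 = 10.05525 kN/m³.
Let θ = 75.9° be the plate's angle to the horizontal; measure y along the incline from where the plane meets the free surface. Vertical depth h = y·sinθ with sinθ = 0.969872.
The centroid is at the centre, 1.25 m below the top of the plate, so y_c = 6.3 + 1.25 = 7.55 m and h_c = 7.55 × 0.969872 = 7.32253 m.
A = π(1.25)² = 4.90874 m².
Resultant F = γ·h_c·A = 10.05525 × 7.32253 × 4.90874 = 361.43 kN.
I_c = πr⁴/4 = π × 1.25⁴/4 = 1.91748 m⁴.
Centre of pressure: y_p = y_c + I_c/(y_c·A) = 7.55 + 1.91748/(7.55 × 4.90874) = 7.55 + 0.0517385 = 7.60174 m along the plane.
Vertically, h_p = y_p·sinθ = 7.60174 × 0.969872 = 7.37271 m.

h_p = 7.373 m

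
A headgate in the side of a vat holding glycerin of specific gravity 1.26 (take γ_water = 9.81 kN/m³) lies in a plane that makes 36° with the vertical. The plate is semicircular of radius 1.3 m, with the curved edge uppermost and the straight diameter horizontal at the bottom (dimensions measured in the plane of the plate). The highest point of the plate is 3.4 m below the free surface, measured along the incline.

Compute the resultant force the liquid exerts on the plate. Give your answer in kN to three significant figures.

γ = 1.26 × 9.81 = 12.3606 kN/m³.
The plate makes 36° with the vertical, i.e. θ = 90° − 36° = 54° to the horizontal. Measuring y along the incline from the free-surface line, vertical depth h = y·sinθ with sinθ = 0.809017.
The centroid lies 4r/(3π) = 0.551737 m above the diameter, so r − 4r/(3π) = 1.3 − 0.551737 = 0.748263 m below the topmost point, so y_c = 3.4 + 0.748263 = 4.14826 m and h_c = 4.14826 × 0.809017 = 3.35601 m.
A = πr²/2 = π × 1.3²/2 = 2.65465 m².
Resultant F = γ·h_c·A = 12.3606 × 3.35601 × 2.65465 = 110.121 kN.

F ≈ 110 kN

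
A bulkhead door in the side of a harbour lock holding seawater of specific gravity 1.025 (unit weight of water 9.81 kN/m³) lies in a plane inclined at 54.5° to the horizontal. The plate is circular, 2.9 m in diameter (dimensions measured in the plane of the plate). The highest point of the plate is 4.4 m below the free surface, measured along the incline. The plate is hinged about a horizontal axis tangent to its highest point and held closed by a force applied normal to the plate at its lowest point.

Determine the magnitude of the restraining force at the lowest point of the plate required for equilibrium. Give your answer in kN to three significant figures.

γ = 1.025 × 9.81 = 10.05525 kN/m³.
Let θ = 54.5° be the plate's angle to the horizontal; measure y along the incline from where the plane meets the free surface. Vertical depth h = y·sinθ with sinθ = 0.814116.
The centroid is at the centre, 1.45 m below the top of the plate, so y_c = 4.4 + 1.45 = 5.85 m and h_c = 5.85 × 0.814116 = 4.76258 m.
A = π(1.45)² = 6.6052 m².
Resultant F = γ·h_c·A = 10.05525 × 4.76258 × 6.6052 = 316.316 kN.
I_c = πr⁴/4 = π × 1.45⁴/4 = 3.47186 m⁴.
Centre of pressure: y_p = y_c + I_c/(y_c·A) = 5.85 + 3.47186/(5.85 × 6.6052) = 5.85 + 0.0898505 = 5.93985 m along the plane.
The resultant acts 1.45 + 0.0898505 = 1.53985 m (along the plate) below the hinge at the top edge, so the moment about the hinge is M = F × 1.53985 = 316.316 × 1.53985 = 487.079 kN·m.
A normal force at the bottom, 2.9 m from the hinge, must supply this moment: P = 487.079/2.9 = 167.958 kN.

P ≈ 168 kN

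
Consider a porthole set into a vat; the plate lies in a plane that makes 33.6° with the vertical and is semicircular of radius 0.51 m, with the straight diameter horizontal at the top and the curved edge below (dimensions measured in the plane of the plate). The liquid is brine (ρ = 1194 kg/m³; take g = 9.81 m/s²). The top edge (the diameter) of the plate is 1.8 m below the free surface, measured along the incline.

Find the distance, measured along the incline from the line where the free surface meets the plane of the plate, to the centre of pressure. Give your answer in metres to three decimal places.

y_p = 2.025 m

γ = ρg = 1194 × 9.81 / 1000 = 11.71314 kN/m³.
The plate makes 33.6° with the vertical, i.e. θ = 90° − 33.6° = 56.4° to the horizontal. Measuring y along the incline from the free-surface line, vertical depth h = y·sinθ with sinθ = 0.832921.
The centroid of a semicircle lies 4r/(3π) = 0.216451 m from the diameter, here below the top edge, so y_c = 1.8 + 0.216451 = 2.01645 m and h_c = 2.01645 × 0.832921 = 1.67954 m.
A = πr²/2 = π × 0.51²/2 = 0.408564 m².
Resultant F = γ·h_c·A = 11.71314 × 1.67954 × 0.408564 = 8.03755 kN.
I_c = (π/8 − 8/(9π))·r⁴ = 0.109757 × 0.51⁴ = 0.00742528 m⁴.
Centre of pressure: y_p = y_c + I_c/(y_c·A) = 2.01645 + 0.00742528/(2.01645 × 0.408564) = 2.01645 + 0.00901292 = 2.02546 m along the plane.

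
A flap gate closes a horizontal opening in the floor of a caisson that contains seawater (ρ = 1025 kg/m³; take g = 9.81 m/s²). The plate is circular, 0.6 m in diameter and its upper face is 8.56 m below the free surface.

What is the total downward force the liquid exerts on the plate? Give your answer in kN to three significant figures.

γ = ρg = 1025 × 9.81 / 1000 = 10.05525 kN/m³.
The plate is horizontal, so pressure is uniform at p = γ·h = 10.05525 × 8.56 = 86.0729 kN/m².
A = π(0.3)² = 0.282743 m².
F = p·A = 86.0729 × 0.282743 = 24.3365 kN.

F ≈ 24.3 kN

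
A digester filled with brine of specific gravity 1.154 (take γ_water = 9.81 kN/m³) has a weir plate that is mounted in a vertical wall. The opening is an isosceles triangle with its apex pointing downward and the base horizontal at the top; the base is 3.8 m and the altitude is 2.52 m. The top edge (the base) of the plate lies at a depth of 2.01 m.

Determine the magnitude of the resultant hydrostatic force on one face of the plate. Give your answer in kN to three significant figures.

γ = 1.154 × 9.81 = 11.32074 kN/m³.
With the apex down, the centroid sits h/3 = 2.52/3 = 0.84 m below the base (the top edge), so the centroid depth is h_c = 2.01 + 0.84 = 2.85 m.
A = ½ × 3.8 × 2.52 = 4.788 m².
Resultant F = γ·h_c·A = 11.32074 × 2.85 × 4.788 = 154.481 kN.

F ≈ 154 kN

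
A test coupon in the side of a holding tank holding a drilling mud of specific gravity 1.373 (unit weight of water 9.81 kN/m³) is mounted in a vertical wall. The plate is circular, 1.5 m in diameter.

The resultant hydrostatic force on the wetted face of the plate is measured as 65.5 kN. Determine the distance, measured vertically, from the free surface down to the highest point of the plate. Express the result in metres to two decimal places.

d_top ≈ 2.00 m

γ = 1.373 × 9.81 = 13.46913 kN/m³.
A = π(0.75)² = 1.76715 m².
From F = γ·h_c·A, the centroid depth is h_c = 65.5/(13.46913 × 1.76715) = 2.75187 m.
The centroid is at the centre, 0.75 m below the top of the plate, so the highest point sits at h_top = 2.75187 − 0.75 = 2.00187 m below the surface.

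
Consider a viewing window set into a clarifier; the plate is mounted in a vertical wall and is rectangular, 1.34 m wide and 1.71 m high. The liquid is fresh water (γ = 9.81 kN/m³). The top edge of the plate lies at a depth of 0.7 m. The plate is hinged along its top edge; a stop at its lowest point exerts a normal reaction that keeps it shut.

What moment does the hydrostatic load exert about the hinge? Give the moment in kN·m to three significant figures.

M ≈ 35.4 kN·m

γ = 9.81 kN/m³.
The centroid lies 1.71/2 = 0.855 m below the top edge, so the centroid depth is h_c = 0.7 + 0.855 = 1.555 m.
A = 1.34 × 1.71 = 2.2914 m².
Resultant F = γ·h_c·A = 9.81 × 1.555 × 2.2914 = 34.9543 kN.
I_c = b·h³/12 = 1.34 × 1.71³/12 = 0.558357 m⁴.
Centre of pressure: y_p = y_c + I_c/(y_c·A) = 1.555 + 0.558357/(1.555 × 2.2914) = 1.555 + 0.156704 = 1.7117 m along the plane.
The resultant acts 0.855 + 0.156704 = 1.0117 m (along the plate) below the hinge at the top edge, so the moment about the hinge is M = F × 1.0117 = 34.9543 × 1.0117 = 35.3633 kN·m.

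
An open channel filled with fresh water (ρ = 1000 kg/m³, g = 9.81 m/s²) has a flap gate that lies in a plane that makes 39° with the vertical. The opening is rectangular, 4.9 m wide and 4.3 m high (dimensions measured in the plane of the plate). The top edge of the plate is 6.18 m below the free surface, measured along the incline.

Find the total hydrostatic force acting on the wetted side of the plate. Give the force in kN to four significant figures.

γ = ρg = 1000 × 9.81 = 9810 N/m³ = 9.81 kN/m³.
The plate makes 39° with the vertical, i.e. θ = 90° − 39° = 51° to the horizontal. Measuring y along the incline from the free-surface line, vertical depth h = y·sinθ with sinθ = 0.777146.
The centroid lies 4.3/2 = 2.15 m below the top edge, so y_c = 6.18 + 2.15 = 8.33 m and h_c = 8.33 × 0.777146 = 6.47363 m.
A = 4.9 × 4.3 = 21.07 m².
Resultant F = γ·h_c·A = 9.81 × 6.47363 × 21.07 = 1338.08 kN.

F ≈ 1338 kN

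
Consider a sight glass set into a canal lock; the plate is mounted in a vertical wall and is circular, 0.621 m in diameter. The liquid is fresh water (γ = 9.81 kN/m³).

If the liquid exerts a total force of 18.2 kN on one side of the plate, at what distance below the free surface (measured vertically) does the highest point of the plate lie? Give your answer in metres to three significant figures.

d_top ≈ 5.81 m

γ = 9.81 kN/m³.
A = π(0.3105)² = 0.302882 m².
From F = γ·h_c·A, the centroid depth is h_c = 18.2/(9.81 × 0.302882) = 6.12532 m.
The centroid is at the centre, 0.3105 m below the top of the plate, so the highest point sits at h_top = 6.12532 − 0.3105 = 5.81482 m below the surface.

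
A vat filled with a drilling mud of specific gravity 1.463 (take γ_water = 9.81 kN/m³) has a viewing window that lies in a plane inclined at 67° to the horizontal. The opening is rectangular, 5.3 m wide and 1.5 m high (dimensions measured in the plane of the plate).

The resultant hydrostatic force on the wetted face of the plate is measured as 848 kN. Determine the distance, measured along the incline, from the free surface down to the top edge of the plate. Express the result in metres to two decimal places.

γ = 1.463 × 9.81 = 14.35203 kN/m³.
A = 5.3 × 1.5 = 7.95 m².
From F = γ·h_c·A, the centroid depth is h_c = 848/(14.35203 × 7.95) = 7.43217 m.
Let θ = 67° be the plate's angle to the horizontal; measure y along the incline from where the plane meets the free surface. Vertical depth h = y·sinθ with sinθ = 0.920505.
Along the incline, y_c = h_c/sinθ = 7.43217/0.920505 = 8.07401 m.
The centroid lies 1.5/2 = 0.75 m below the top edge, so the top edge sits at y_top = 8.07401 − 0.75 = 7.32401 m along the incline.

y_top ≈ 7.32 m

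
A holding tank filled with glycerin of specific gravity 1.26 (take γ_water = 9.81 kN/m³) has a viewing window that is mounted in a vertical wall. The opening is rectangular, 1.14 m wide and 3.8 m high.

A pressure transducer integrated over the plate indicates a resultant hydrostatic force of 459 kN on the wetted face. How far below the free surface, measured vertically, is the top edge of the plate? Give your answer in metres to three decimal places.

d_top ≈ 6.672 m

γ = 1.26 × 9.81 = 12.3606 kN/m³.
A = 1.14 × 3.8 = 4.332 m².
From F = γ·h_c·A, the centroid depth is h_c = 459/(12.3606 × 4.332) = 8.57205 m.
The centroid lies 3.8/2 = 1.9 m below the top edge, so the top edge sits at h_top = 8.57205 − 1.9 = 6.67205 m below the surface.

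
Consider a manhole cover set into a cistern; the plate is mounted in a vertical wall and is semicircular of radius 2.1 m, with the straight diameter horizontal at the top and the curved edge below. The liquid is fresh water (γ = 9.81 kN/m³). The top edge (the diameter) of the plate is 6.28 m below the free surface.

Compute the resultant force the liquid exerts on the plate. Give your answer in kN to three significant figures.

F ≈ 487 kN

γ = 9.81 kN/m³.
The centroid of a semicircle lies 4r/(3π) = 0.891268 m from the diameter, here below the top edge, so the centroid depth is h_c = 6.28 + 0.891268 = 7.17127 m.
A = πr²/2 = π × 2.1²/2 = 6.92721 m².
Resultant F = γ·h_c·A = 9.81 × 7.17127 × 6.92721 = 487.33 kN.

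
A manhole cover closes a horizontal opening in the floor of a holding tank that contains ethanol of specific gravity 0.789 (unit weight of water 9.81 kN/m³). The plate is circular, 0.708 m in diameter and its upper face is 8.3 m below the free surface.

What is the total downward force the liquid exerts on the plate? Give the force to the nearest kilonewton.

γ = 0.789 × 9.81 = 7.74009 kN/m³.
The plate is horizontal, so pressure is uniform at p = γ·h = 7.74009 × 8.3 = 64.2427 kN/m².
A = π(0.354)² = 0.393692 m².
F = p·A = 64.2427 × 0.393692 = 25.2918 kN.

F ≈ 25 kN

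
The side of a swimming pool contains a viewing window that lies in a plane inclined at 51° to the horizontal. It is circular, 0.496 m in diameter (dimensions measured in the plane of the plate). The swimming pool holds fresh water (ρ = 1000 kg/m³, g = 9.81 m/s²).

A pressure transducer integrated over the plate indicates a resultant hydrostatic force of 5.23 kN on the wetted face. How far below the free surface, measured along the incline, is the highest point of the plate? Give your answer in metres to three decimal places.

y_top ≈ 3.302 m

γ = ρg = 1000 × 9.81 = 9810 N/m³ = 9.81 kN/m³.
A = π(0.248)² = 0.193221 m².
From F = γ·h_c·A, the centroid depth is h_c = 5.23/(9.81 × 0.193221) = 2.75917 m.
Let θ = 51° be the plate's angle to the horizontal; measure y along the incline from where the plane meets the free surface. Vertical depth h = y·sinθ with sinθ = 0.777146.
Along the incline, y_c = h_c/sinθ = 2.75917/0.777146 = 3.55039 m.
The centroid is at the centre, 0.248 m below the top of the plate, so the highest point sits at y_top = 3.55039 − 0.248 = 3.30239 m along the incline.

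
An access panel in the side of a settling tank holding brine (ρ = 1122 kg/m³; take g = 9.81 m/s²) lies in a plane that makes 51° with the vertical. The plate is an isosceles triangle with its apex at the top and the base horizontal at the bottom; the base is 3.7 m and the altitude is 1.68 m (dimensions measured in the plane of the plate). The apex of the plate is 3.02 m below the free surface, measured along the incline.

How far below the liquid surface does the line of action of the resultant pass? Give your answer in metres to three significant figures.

h_p = 2.63 m

γ = ρg = 1122 × 9.81 / 1000 = 11.00682 kN/m³.
The plate makes 51° with the vertical, i.e. θ = 90° − 51° = 39° to the horizontal. Measuring y along the incline from the free-surface line, vertical depth h = y·sinθ with sinθ = 0.629320.
With the apex up, the centroid sits 2h/3 = 2 × 1.68/3 = 1.12 m below the apex, so y_c = 3.02 + 1.12 = 4.14 m and h_c = 4.14 × 0.629320 = 2.60538 m.
A = ½ × 3.7 × 1.68 = 3.108 m².
Resultant F = γ·h_c·A = 11.00682 × 2.60538 × 3.108 = 89.128 kN.
I_c = b·h³/36 = 3.7 × 1.68³/36 = 0.487334 m⁴.
Centre of pressure: y_p = y_c + I_c/(y_c·A) = 4.14 + 0.487334/(4.14 × 3.108) = 4.14 + 0.0378744 = 4.17787 m along the plane.
Vertically, h_p = y_p·sinθ = 4.17787 × 0.629320 = 2.62922 m.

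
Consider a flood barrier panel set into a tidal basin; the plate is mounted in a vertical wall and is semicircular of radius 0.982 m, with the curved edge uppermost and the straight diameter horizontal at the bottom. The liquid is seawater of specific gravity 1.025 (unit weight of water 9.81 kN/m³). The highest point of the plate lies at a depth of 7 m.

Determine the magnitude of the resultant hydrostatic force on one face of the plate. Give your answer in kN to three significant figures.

γ = 1.025 × 9.81 = 10.05525 kN/m³.
The centroid lies 4r/(3π) = 0.416774 m above the diameter, so r − 4r/(3π) = 0.982 − 0.416774 = 0.565226 m below the topmost point, so the centroid depth is h_c = 7 + 0.565226 = 7.56523 m.
A = πr²/2 = π × 0.982²/2 = 1.51476 m².
Resultant F = γ·h_c·A = 10.05525 × 7.56523 × 1.51476 = 115.228 kN.

F ≈ 115 kN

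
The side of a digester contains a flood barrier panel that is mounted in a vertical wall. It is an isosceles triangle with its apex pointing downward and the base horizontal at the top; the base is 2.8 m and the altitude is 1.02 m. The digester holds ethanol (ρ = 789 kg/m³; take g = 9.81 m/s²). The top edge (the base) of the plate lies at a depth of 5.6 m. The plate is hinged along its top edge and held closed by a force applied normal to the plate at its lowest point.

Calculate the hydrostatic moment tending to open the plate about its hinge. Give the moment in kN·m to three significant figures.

M ≈ 23.0 kN·m

γ = ρg = 789 × 9.81 / 1000 = 7.74009 kN/m³.
With the apex down, the centroid sits h/3 = 1.02/3 = 0.34 m below the base (the top edge), so the centroid depth is h_c = 5.6 + 0.34 = 5.94 m.
A = ½ × 2.8 × 1.02 = 1.428 m².
Resultant F = γ·h_c·A = 7.74009 × 5.94 × 1.428 = 65.6539 kN.
I_c = b·h³/36 = 2.8 × 1.02³/36 = 0.0825384 m⁴.
Centre of pressure: y_p = y_c + I_c/(y_c·A) = 5.94 + 0.0825384/(5.94 × 1.428) = 5.94 + 0.00973064 = 5.94973 m along the plane.
The resultant acts 0.34 + 0.00973064 = 0.349731 m (along the plate) below the hinge at the top edge, so the moment about the hinge is M = F × 0.349731 = 65.6539 × 0.349731 = 22.9612 kN·m.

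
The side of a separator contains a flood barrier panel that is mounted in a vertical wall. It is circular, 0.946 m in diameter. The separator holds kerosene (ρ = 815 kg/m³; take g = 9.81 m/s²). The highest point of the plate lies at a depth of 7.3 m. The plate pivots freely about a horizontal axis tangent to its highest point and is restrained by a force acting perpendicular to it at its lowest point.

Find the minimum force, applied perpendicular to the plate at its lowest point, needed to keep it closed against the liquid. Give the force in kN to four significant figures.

P ≈ 22.17 kN

γ = ρg = 815 × 9.81 / 1000 = 7.99515 kN/m³.
The centroid is at the centre, 0.473 m below the top of the plate, so the centroid depth is h_c = 7.3 + 0.473 = 7.773 m.
A = π(0.473)² = 0.702865 m².
Resultant F = γ·h_c·A = 7.99515 × 7.773 × 0.702865 = 43.6805 kN.
I_c = πr⁴/4 = π × 0.473⁴/4 = 0.0393128 m⁴.
Centre of pressure: y_p = y_c + I_c/(y_c·A) = 7.773 + 0.0393128/(7.773 × 0.702865) = 7.773 + 0.00719571 = 7.7802 m along the plane.
The resultant acts 0.473 + 0.00719571 = 0.480196 m (along the plate) below the hinge at the top edge, so the moment about the hinge is M = F × 0.480196 = 43.6805 × 0.480196 = 20.9752 kN·m.
A normal force at the bottom, 0.946 m from the hinge, must supply this moment: P = 20.9752/0.946 = 22.1725 kN.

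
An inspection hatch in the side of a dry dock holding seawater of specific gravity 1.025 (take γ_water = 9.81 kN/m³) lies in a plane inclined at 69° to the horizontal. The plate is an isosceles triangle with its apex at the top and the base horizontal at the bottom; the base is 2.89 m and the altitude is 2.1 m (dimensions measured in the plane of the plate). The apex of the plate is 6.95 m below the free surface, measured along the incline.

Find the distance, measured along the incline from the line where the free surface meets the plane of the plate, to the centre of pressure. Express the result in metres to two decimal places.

γ = 1.025 × 9.81 = 10.05525 kN/m³.
Let θ = 69° be the plate's angle to the horizontal; measure y along the incline from where the plane meets the free surface. Vertical depth h = y·sinθ with sinθ = 0.933580.
With the apex up, the centroid sits 2h/3 = 2 × 2.1/3 = 1.4 m below the apex, so y_c = 6.95 + 1.4 = 8.35 m and h_c = 8.35 × 0.933580 = 7.79539 m.
A = ½ × 2.89 × 2.1 = 3.0345 m².
Resultant F = γ·h_c·A = 10.05525 × 7.79539 × 3.0345 = 237.858 kN.
I_c = b·h³/36 = 2.89 × 2.1³/36 = 0.743453 m⁴.
Centre of pressure: y_p = y_c + I_c/(y_c·A) = 8.35 + 0.743453/(8.35 × 3.0345) = 8.35 + 0.0293413 = 8.37934 m along the plane.

y_p = 8.38 m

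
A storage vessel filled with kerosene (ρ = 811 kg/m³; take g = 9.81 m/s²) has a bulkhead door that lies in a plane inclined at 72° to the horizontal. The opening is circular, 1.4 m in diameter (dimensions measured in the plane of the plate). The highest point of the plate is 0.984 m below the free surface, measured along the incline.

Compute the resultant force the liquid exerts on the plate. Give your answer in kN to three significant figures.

γ = ρg = 811 × 9.81 / 1000 = 7.95591 kN/m³.
Let θ = 72° be the plate's angle to the horizontal; measure y along the incline from where the plane meets the free surface. Vertical depth h = y·sinθ with sinθ = 0.951057.
The centroid is at the centre, 0.7 m below the top of the plate, so y_c = 0.984 + 0.7 = 1.684 m and h_c = 1.684 × 0.951057 = 1.60158 m.
A = π(0.7)² = 1.53938 m².
Resultant F = γ·h_c·A = 7.95591 × 1.60158 × 1.53938 = 19.6148 kN.

F ≈ 19.6 kN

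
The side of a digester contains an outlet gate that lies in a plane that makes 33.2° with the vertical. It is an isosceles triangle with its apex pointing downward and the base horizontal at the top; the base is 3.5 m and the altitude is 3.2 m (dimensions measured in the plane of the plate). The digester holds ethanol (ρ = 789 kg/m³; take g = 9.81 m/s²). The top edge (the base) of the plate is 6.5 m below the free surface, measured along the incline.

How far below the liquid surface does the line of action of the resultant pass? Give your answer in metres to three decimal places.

γ = ρg = 789 × 9.81 / 1000 = 7.74009 kN/m³.
The plate makes 33.2° with the vertical, i.e. θ = 90° − 33.2° = 56.8° to the horizontal. Measuring y along the incline from the free-surface line, vertical depth h = y·sinθ with sinθ = 0.836764.
With the apex down, the centroid sits h/3 = 3.2/3 = 1.06667 m below the base (the top edge), so y_c = 6.5 + 1.06667 = 7.56667 m and h_c = 7.56667 × 0.836764 = 6.33152 m.
A = ½ × 3.5 × 3.2 = 5.6 m².
Resultant F = γ·h_c·A = 7.74009 × 6.33152 × 5.6 = 274.437 kN.
I_c = b·h³/36 = 3.5 × 3.2³/36 = 3.18578 m⁴.
Centre of pressure: y_p = y_c + I_c/(y_c·A) = 7.56667 + 3.18578/(7.56667 × 5.6) = 7.56667 + 0.0751836 = 7.64185 m along the plane.
Vertically, h_p = y_p·sinθ = 7.64185 × 0.836764 = 6.39442 m.

h_p = 6.394 m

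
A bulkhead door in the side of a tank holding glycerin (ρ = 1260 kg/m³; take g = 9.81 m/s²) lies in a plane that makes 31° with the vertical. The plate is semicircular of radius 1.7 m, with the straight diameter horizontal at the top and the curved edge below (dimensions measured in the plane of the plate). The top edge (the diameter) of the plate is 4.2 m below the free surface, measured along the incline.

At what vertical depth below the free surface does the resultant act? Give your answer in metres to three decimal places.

γ = ρg = 1260 × 9.81 / 1000 = 12.3606 kN/m³.
The plate makes 31° with the vertical, i.e. θ = 90° − 31° = 59° to the horizontal. Measuring y along the incline from the free-surface line, vertical depth h = y·sinθ with sinθ = 0.857167.
The centroid of a semicircle lies 4r/(3π) = 0.721502 m from the diameter, here below the top edge, so y_c = 4.2 + 0.721502 = 4.9215 m and h_c = 4.9215 × 0.857167 = 4.21855 m.
A = πr²/2 = π × 1.7²/2 = 4.5396 m².
Resultant F = γ·h_c·A = 12.3606 × 4.21855 × 4.5396 = 236.712 kN.
I_c = (π/8 − 8/(9π))·r⁴ = 0.109757 × 1.7⁴ = 0.916701 m⁴.
Centre of pressure: y_p = y_c + I_c/(y_c·A) = 4.9215 + 0.916701/(4.9215 × 4.5396) = 4.9215 + 0.041031 = 4.96253 m along the plane.
Vertically, h_p = y_p·sinθ = 4.96253 × 0.857167 = 4.25372 m.

h_p = 4.254 m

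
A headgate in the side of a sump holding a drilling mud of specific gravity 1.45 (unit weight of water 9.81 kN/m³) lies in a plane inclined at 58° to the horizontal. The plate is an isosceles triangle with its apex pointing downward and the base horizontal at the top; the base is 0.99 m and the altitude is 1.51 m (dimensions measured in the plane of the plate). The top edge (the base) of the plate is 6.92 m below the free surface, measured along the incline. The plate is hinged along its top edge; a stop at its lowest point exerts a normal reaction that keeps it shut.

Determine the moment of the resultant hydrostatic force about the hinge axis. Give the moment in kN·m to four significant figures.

γ = 1.45 × 9.81 = 14.2245 kN/m³.
Let θ = 58° be the plate's angle to the horizontal; measure y along the incline from where the plane meets the free surface. Vertical depth h = y·sinθ with sinθ = 0.848048.
With the apex down, the centroid sits h/3 = 1.51/3 = 0.503333 m below the base (the top edge), so y_c = 6.92 + 0.503333 = 7.42333 m and h_c = 7.42333 × 0.848048 = 6.29534 m.
A = ½ × 0.99 × 1.51 = 0.74745 m².
Resultant F = γ·h_c·A = 14.2245 × 6.29534 × 0.74745 = 66.9327 kN.
I_c = b·h³/36 = 0.99 × 1.51³/36 = 0.0946812 m⁴.
Centre of pressure: y_p = y_c + I_c/(y_c·A) = 7.42333 + 0.0946812/(7.42333 × 0.74745) = 7.42333 + 0.0170641 = 7.44039 m along the plane.
The resultant acts 0.503333 + 0.0170641 = 0.520397 m (along the plate) below the hinge at the top edge, so the moment about the hinge is M = F × 0.520397 = 66.9327 × 0.520397 = 34.8316 kN·m.

M ≈ 34.83 kN·m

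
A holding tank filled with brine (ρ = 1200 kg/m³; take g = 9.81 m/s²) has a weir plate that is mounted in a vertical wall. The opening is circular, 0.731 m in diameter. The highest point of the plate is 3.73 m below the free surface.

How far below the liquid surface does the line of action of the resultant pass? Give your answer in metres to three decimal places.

γ = ρg = 1200 × 9.81 / 1000 = 11.772 kN/m³.
The centroid is at the centre, 0.3655 m below the top of the plate, so the centroid depth is h_c = 3.73 + 0.3655 = 4.0955 m.
A = π(0.3655)² = 0.419686 m².
Resultant F = γ·h_c·A = 11.772 × 4.0955 × 0.419686 = 20.234 kN.
I_c = πr⁴/4 = π × 0.3655⁴/4 = 0.0140165 m⁴.
Centre of pressure: y_p = y_c + I_c/(y_c·A) = 4.0955 + 0.0140165/(4.0955 × 0.419686) = 4.0955 + 0.0081547 = 4.10365 m along the plane.

h_p = 4.104 m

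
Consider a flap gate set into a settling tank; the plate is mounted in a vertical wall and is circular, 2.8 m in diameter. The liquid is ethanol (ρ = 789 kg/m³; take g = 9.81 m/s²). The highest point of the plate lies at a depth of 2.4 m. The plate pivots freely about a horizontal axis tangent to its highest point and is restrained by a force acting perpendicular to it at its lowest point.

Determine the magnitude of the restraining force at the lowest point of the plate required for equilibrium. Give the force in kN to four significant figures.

P ≈ 98.89 kN

γ = ρg = 789 × 9.81 / 1000 = 7.74009 kN/m³.
The centroid is at the centre, 1.4 m below the top of the plate, so the centroid depth is h_c = 2.4 + 1.4 = 3.8 m.
A = π(1.4)² = 6.15752 m².
Resultant F = γ·h_c·A = 7.74009 × 3.8 × 6.15752 = 181.107 kN.
I_c = πr⁴/4 = π × 1.4⁴/4 = 3.01719 m⁴.
Centre of pressure: y_p = y_c + I_c/(y_c·A) = 3.8 + 3.01719/(3.8 × 6.15752) = 3.8 + 0.128948 = 3.92895 m along the plane.
The resultant acts 1.4 + 0.128948 = 1.52895 m (along the plate) below the hinge at the top edge, so the moment about the hinge is M = F × 1.52895 = 181.107 × 1.52895 = 276.904 kN·m.
A normal force at the bottom, 2.8 m from the hinge, must supply this moment: P = 276.904/2.8 = 98.8943 kN.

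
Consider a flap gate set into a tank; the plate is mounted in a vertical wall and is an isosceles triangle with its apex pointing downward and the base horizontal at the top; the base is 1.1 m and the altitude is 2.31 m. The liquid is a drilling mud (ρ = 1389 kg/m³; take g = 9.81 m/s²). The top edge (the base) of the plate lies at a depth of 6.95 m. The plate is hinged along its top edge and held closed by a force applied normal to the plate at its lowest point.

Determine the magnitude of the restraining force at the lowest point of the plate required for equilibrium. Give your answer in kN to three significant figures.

P ≈ 46.8 kN

γ = ρg = 1389 × 9.81 / 1000 = 13.62609 kN/m³.
With the apex down, the centroid sits h/3 = 2.31/3 = 0.77 m below the base (the top edge), so the centroid depth is h_c = 6.95 + 0.77 = 7.72 m.
A = ½ × 1.1 × 2.31 = 1.2705 m².
Resultant F = γ·h_c·A = 13.62609 × 7.72 × 1.2705 = 133.648 kN.
I_c = b·h³/36 = 1.1 × 2.31³/36 = 0.37664 m⁴.
Centre of pressure: y_p = y_c + I_c/(y_c·A) = 7.72 + 0.37664/(7.72 × 1.2705) = 7.72 + 0.0384003 = 7.7584 m along the plane.
The resultant acts 0.77 + 0.0384003 = 0.8084 m (along the plate) below the hinge at the top edge, so the moment about the hinge is M = F × 0.8084 = 133.648 × 0.8084 = 108.041 kN·m.
A normal force at the bottom, 2.31 m from the hinge, must supply this moment: P = 108.041/2.31 = 46.771 kN.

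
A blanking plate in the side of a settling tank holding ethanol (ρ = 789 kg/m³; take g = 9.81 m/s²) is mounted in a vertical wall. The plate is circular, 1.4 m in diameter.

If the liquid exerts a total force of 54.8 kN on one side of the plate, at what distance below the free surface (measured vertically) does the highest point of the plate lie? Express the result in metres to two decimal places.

d_top ≈ 3.90 m

γ = ρg = 789 × 9.81 / 1000 = 7.74009 kN/m³.
A = π(0.7)² = 1.53938 m².
From F = γ·h_c·A, the centroid depth is h_c = 54.8/(7.74009 × 1.53938) = 4.59927 m.
The centroid is at the centre, 0.7 m below the top of the plate, so the highest point sits at h_top = 4.59927 − 0.7 = 3.89927 m below the surface.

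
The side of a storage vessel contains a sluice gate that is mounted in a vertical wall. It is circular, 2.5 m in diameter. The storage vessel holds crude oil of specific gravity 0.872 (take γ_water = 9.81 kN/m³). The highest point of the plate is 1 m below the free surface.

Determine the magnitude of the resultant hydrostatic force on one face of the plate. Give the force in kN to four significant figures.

F ≈ 94.48 kN

γ = 0.872 × 9.81 = 8.55432 kN/m³.
The centroid is at the centre, 1.25 m below the top of the plate, so the centroid depth is h_c = 1 + 1.25 = 2.25 m.
A = π(1.25)² = 4.90874 m².
Resultant F = γ·h_c·A = 8.55432 × 2.25 × 4.90874 = 94.4796 kN.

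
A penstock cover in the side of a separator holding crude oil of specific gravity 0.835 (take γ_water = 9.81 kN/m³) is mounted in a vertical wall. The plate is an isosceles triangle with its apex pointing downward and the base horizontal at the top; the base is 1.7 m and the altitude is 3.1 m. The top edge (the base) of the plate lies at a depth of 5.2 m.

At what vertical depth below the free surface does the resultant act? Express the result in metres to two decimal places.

h_p = 6.32 m

γ = 0.835 × 9.81 = 8.19135 kN/m³.
With the apex down, the centroid sits h/3 = 3.1/3 = 1.03333 m below the base (the top edge), so the centroid depth is h_c = 5.2 + 1.03333 = 6.23333 m.
A = ½ × 1.7 × 3.1 = 2.635 m².
Resultant F = γ·h_c·A = 8.19135 × 6.23333 × 2.635 = 134.541 kN.
I_c = b·h³/36 = 1.7 × 3.1³/36 = 1.4068 m⁴.
Centre of pressure: y_p = y_c + I_c/(y_c·A) = 6.23333 + 1.4068/(6.23333 × 2.635) = 6.23333 + 0.0856508 = 6.31898 m along the plane.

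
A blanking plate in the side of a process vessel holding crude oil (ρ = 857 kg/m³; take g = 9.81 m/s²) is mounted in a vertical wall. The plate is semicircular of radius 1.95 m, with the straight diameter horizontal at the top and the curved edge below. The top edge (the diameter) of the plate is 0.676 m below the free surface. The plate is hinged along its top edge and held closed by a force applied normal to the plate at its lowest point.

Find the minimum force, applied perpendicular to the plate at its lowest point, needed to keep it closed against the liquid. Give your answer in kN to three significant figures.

γ = ρg = 857 × 9.81 / 1000 = 8.40717 kN/m³.
The centroid of a semicircle lies 4r/(3π) = 0.827606 m from the diameter, here below the top edge, so the centroid depth is h_c = 0.676 + 0.827606 = 1.50361 m.
A = πr²/2 = π × 1.95²/2 = 5.97295 m².
Resultant F = γ·h_c·A = 8.40717 × 1.50361 × 5.97295 = 75.5047 kN.
I_c = (π/8 − 8/(9π))·r⁴ = 0.109757 × 1.95⁴ = 1.58698 m⁴.
Centre of pressure: y_p = y_c + I_c/(y_c·A) = 1.50361 + 1.58698/(1.50361 × 5.97295) = 1.50361 + 0.176704 = 1.68031 m along the plane.
The resultant acts 0.827606 + 0.176704 = 1.00431 m (along the plate) below the hinge at the top edge, so the moment about the hinge is M = F × 1.00431 = 75.5047 × 1.00431 = 75.8301 kN·m.
A normal force at the bottom, 1.95 m from the hinge, must supply this moment: P = 75.8301/1.95 = 38.8872 kN.

P ≈ 38.9 kN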